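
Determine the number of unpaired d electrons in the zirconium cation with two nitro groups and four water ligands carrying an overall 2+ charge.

Ligand charges: each nitro (N-bound nitrite) is −1; water is neutral. With an overall charge of +2 the zirconium centre must be in the +4 oxidation state.
Zirconium is a group-4 element; Zr(IV) is therefore d⁰.
In an octahedral field the d⁰ configuration is t₂g⁰e_g⁰, giving 0 unpaired electrons.

0 unpaired electrons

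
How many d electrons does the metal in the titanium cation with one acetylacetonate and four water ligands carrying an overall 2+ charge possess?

Summing ligand charges against the +2 overall charge gives an oxidation state of +3 for titanium.
Titanium is a group-4 element; Ti(III) is therefore d¹.

d1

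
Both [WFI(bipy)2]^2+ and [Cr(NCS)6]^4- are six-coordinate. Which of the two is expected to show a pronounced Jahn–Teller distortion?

[WFI(bipy)2]^2+: Ligand charges: each fluoride is −1; each iodide is −1; 2,2′-bipyridine is neutral. With an overall charge of +2 the tungsten centre must be in the +4 oxidation state. Tungsten is a group-6 element; W(IV) is therefore d². The d² configuration leaves the e_g set evenly filled (or empty) — no strong Jahn–Teller driving force.
[Cr(NCS)6]^4-: Summing ligand charges against the −4 overall charge gives an oxidation state of +2 for chromium. Chromium is a group-6 element; Cr(II) is therefore d⁴. Isothiocyanate is a weak-field ligand for a first-row metal, so the complex is high-spin. The t₂g³e_g¹ (high-spin) configuration has an unevenly filled e_g set; the Jahn–Teller theorem predicts a tetragonal distortion (typically axial elongation) to lift the degeneracy.

[Cr(NCS)6]^4-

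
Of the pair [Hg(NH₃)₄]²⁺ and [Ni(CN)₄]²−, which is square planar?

For [Hg(NH₃)₄]²⁺: Ligand charges: ammonia is neutral. With an overall charge of +2 the mercury centre must be in the +2 oxidation state. Mercury is a group-12 element; Hg(II) is therefore d¹⁰. A d¹⁰ ion has no crystal-field stabilisation preference between square planar and tetrahedral, so four ligands adopt the sterically favoured tetrahedral geometry. → tetrahedral.
For [Ni(CN)₄]²−: Each cyanide is −1; balancing the −2 overall charge requires Ni(II). Group 10 minus oxidation state 2 gives a d⁸ configuration. Cyanide is a strong-field ligand (high in the spectrochemical series). A 3d d⁸ ion with strong-field ligands gains enough CFSE to favour square planar over tetrahedral. → square planar.

[Ni(CN)₄]²−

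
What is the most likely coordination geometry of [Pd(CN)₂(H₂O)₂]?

Each cyanide is −1; water is neutral; balancing the 0 overall charge requires Pd(II).
Pd sits in group 10, so the d-electron count is 10 − 2 = 8.
Coordination number: 4.
A 4d d⁸ ion has a large crystal-field splitting; square planar leaves the high-energy d_{x²−y²} orbital empty and maximises CFSE.

square planar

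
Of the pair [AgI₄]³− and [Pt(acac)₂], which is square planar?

For [AgI₄]³−: Each iodide is −1; balancing the −3 overall charge requires Ag(I). Silver is a group-11 element; Ag(I) is therefore d¹⁰. A d¹⁰ ion has no crystal-field stabilisation preference between square planar and tetrahedral, so four ligands adopt the sterically favoured tetrahedral geometry. → tetrahedral.
For [Pt(acac)₂]: Summing ligand charges against the 0 overall charge gives an oxidation state of +2 for platinum. Pt sits in group 10, so the d-electron count is 10 − 2 = 8. A 5d d⁸ ion has a large crystal-field splitting; square planar leaves the high-energy d_{x²−y²} orbital empty and maximises CFSE. → square planar.

[Pt(acac)₂]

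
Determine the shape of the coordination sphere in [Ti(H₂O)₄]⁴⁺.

tetrahedral

Summing ligand charges against the +4 overall charge gives an oxidation state of +4 for titanium.
Group 4 minus oxidation state 4 gives a d⁰ configuration.
Coordination number: 4.
A d⁰ ion has no crystal-field stabilisation preference between square planar and tetrahedral, so four ligands adopt the sterically favoured tetrahedral geometry.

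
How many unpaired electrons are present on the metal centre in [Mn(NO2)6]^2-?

Each nitro (N-bound nitrite) is −1; balancing the −2 overall charge requires Mn(IV).
Manganese is a group-7 element; Mn(IV) is therefore d³.
In an octahedral field the d³ configuration is t₂g³e_g⁰ (only one arrangement possible), giving 3 unpaired electrons.

3 unpaired electrons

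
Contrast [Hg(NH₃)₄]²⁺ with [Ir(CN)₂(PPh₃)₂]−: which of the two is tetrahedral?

For [Hg(NH₃)₄]²⁺: Summing ligand charges against the +2 overall charge gives an oxidation state of +2 for mercury. Group 12 minus oxidation state 2 gives a d¹⁰ configuration. A d¹⁰ ion has no crystal-field stabilisation preference between square planar and tetrahedral, so four ligands adopt the sterically favoured tetrahedral geometry. → tetrahedral.
For [Ir(CN)₂(PPh₃)₂]−: Summing ligand charges against the −1 overall charge gives an oxidation state of +1 for iridium. Ir sits in group 9, so the d-electron count is 9 − 1 = 8. A 5d d⁸ ion has a large crystal-field splitting; square planar leaves the high-energy d_{x²−y²} orbital empty and maximises CFSE. → square planar.

[Hg(NH₃)₄]²⁺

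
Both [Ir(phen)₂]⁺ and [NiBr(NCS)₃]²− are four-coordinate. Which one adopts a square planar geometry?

[Ir(phen)₂]⁺

For [Ir(phen)₂]⁺: Summing ligand charges against the +1 overall charge gives an oxidation state of +1 for iridium. Group 9 minus oxidation state 1 gives a d⁸ configuration. A 5d d⁸ ion has a large crystal-field splitting; square planar leaves the high-energy d_{x²−y²} orbital empty and maximises CFSE. → square planar.
For [NiBr(NCS)₃]²−: Ligand charges: each bromide is −1; each isothiocyanate is −1. With an overall charge of −2 the nickel centre must be in the +2 oxidation state. Group 10 minus oxidation state 2 gives a d⁸ configuration. Bromide and isothiocyanate are weak-field ligands. With weak-field ligands the CFSE gain from square planar is small, so a 3d d⁸ ion takes the sterically preferred tetrahedral geometry. → tetrahedral.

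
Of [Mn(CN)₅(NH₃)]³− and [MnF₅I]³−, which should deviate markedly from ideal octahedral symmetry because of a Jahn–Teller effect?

[MnF₅I]³−

[Mn(CN)₅(NH₃)]³−: Summing ligand charges against the −3 overall charge gives an oxidation state of +2 for manganese. Mn sits in group 7, so the d-electron count is 7 − 2 = 5. Cyanide is a strong-field ligand (high in the spectrochemical series) for a first-row metal, so the complex is low-spin. The d⁵ configuration leaves the e_g set evenly filled (or empty) — no strong Jahn–Teller driving force.
[MnF₅I]³−: Ligand charges: each fluoride is −1; each iodide is −1. With an overall charge of −3 the manganese centre must be in the +3 oxidation state. Manganese is a group-7 element; Mn(III) is therefore d⁴. Fluoride and iodide are weak-field ligands for a first-row metal, so the complex is high-spin. The t₂g³e_g¹ (high-spin) configuration has an unevenly filled e_g set; the Jahn–Teller theorem predicts a tetragonal distortion (typically axial elongation) to lift the degeneracy.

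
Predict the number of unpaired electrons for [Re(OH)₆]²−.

Ligand charges: each hydroxide is −1. With an overall charge of −2 the rhenium centre must be in the +4 oxidation state.
Re sits in group 7, so the d-electron count is 7 − 4 = 3.
In an octahedral field the d³ configuration is t₂g³e_g⁰ (only one arrangement possible), giving 3 unpaired electrons.

3 unpaired electrons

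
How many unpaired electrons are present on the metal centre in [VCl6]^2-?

Summing ligand charges against the −2 overall charge gives an oxidation state of +4 for vanadium.
V sits in group 5, so the d-electron count is 5 − 4 = 1.
In an octahedral field the d¹ configuration is t₂g¹e_g⁰ (only one arrangement possible), giving 1 unpaired electron.

1 unpaired electron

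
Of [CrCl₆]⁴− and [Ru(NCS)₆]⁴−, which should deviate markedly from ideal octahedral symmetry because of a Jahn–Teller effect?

[CrCl₆]⁴−: Summing ligand charges against the −4 overall charge gives an oxidation state of +2 for chromium. Group 6 minus oxidation state 2 gives a d⁴ configuration. Chloride is a weak-field ligand for a first-row metal, so the complex is high-spin. The t₂g³e_g¹ (high-spin) configuration has an unevenly filled e_g set; the Jahn–Teller theorem predicts a tetragonal distortion (typically axial elongation) to lift the degeneracy.
[Ru(NCS)₆]⁴−: Each isothiocyanate is −1; balancing the −4 overall charge requires Ru(II). Ru sits in group 8, so the d-electron count is 8 − 2 = 6. A 4d ion has a large Δₒ and is invariably low-spin. The d⁶ configuration leaves the e_g set evenly filled (or empty) — no strong Jahn–Teller driving force.

[CrCl₆]⁴−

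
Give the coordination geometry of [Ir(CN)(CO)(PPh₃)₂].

Ligand charges: each cyanide is −1; carbonyl is neutral; triphenylphosphine is neutral. With an overall charge of 0 the iridium centre must be in the +1 oxidation state.
Group 9 minus oxidation state 1 gives a d⁸ configuration.
With 4 monodentate ligands the coordination number is 4.
A 5d d⁸ ion has a large crystal-field splitting; square planar leaves the high-energy d_{x²−y²} orbital empty and maximises CFSE.

square planar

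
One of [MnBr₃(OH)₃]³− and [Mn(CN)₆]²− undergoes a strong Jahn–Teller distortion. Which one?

[MnBr₃(OH)₃]³−

[MnBr₃(OH)₃]³−: Summing ligand charges against the −3 overall charge gives an oxidation state of +3 for manganese. Group 7 minus oxidation state 3 gives a d⁴ configuration. Bromide and hydroxide are weak-field ligands for a first-row metal, so the complex is high-spin. The t₂g³e_g¹ (high-spin) configuration has an unevenly filled e_g set; the Jahn–Teller theorem predicts a tetragonal distortion (typically axial elongation) to lift the degeneracy.
[Mn(CN)₆]²−: Summing ligand charges against the −2 overall charge gives an oxidation state of +4 for manganese. Manganese is a group-7 element; Mn(IV) is therefore d³. The d³ configuration leaves the e_g set evenly filled (or empty) — no strong Jahn–Teller driving force.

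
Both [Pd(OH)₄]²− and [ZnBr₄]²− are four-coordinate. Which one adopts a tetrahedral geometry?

For [Pd(OH)₄]²−: Summing ligand charges against the −2 overall charge gives an oxidation state of +2 for palladium. Palladium is a group-10 element; Pd(II) is therefore d⁸. A 4d d⁸ ion has a large crystal-field splitting; square planar leaves the high-energy d_{x²−y²} orbital empty and maximises CFSE. → square planar.
For [ZnBr₄]²−: Each bromide is −1; balancing the −2 overall charge requires Zn(II). Zn sits in group 12, so the d-electron count is 12 − 2 = 10. A d¹⁰ ion has no crystal-field stabilisation preference between square planar and tetrahedral, so four ligands adopt the sterically favoured tetrahedral geometry. → tetrahedral.

[ZnBr₄]²−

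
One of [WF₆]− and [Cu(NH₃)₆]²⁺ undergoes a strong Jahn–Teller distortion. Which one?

[Cu(NH₃)₆]²⁺

[WF₆]−: Ligand charges: each fluoride is −1. With an overall charge of −1 the tungsten centre must be in the +5 oxidation state. Group 6 minus oxidation state 5 gives a d¹ configuration. The d¹ configuration leaves the e_g set evenly filled (or empty) — no strong Jahn–Teller driving force.
[Cu(NH₃)₆]²⁺: Ammonia is neutral; balancing the +2 overall charge requires Cu(II). Cu sits in group 11, so the d-electron count is 11 − 2 = 9. The t₂g⁶e_g³ configuration has an unevenly filled e_g set; the Jahn–Teller theorem predicts a tetragonal distortion (typically axial elongation) to lift the degeneracy.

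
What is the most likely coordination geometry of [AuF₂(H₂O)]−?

trigonal planar

Each fluoride is −1; water is neutral; balancing the −1 overall charge requires Au(I).
Gold is a group-11 element; Au(I) is therefore d¹⁰.
With 3 monodentate ligands the coordination number is 3.
Three ligands around a d¹⁰ centre minimise repulsion in a trigonal-planar arrangement.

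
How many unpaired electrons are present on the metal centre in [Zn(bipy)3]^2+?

Summing ligand charges against the +2 overall charge gives an oxidation state of +2 for zinc.
Zn sits in group 12, so the d-electron count is 12 − 2 = 10.
Counting donor atoms: 3×2,2′-bipyridine (bidentate) → 6 donors. Coordination number = 6.
In an octahedral field the d¹⁰ configuration is t₂g⁶e_g⁴, giving 0 unpaired electrons.

0 unpaired electrons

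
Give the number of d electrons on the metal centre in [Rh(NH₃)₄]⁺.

Summing ligand charges against the +1 overall charge gives an oxidation state of +1 for rhodium.
Group 9 minus oxidation state 1 gives a d⁸ configuration.

d8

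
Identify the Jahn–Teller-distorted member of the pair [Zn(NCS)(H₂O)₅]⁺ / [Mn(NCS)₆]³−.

[Zn(NCS)(H₂O)₅]⁺: Summing ligand charges against the +1 overall charge gives an oxidation state of +2 for zinc. Group 12 minus oxidation state 2 gives a d¹⁰ configuration. The d¹⁰ configuration leaves the e_g set evenly filled (or empty) — no strong Jahn–Teller driving force.
[Mn(NCS)₆]³−: Ligand charges: each isothiocyanate is −1. With an overall charge of −3 the manganese centre must be in the +3 oxidation state. Manganese is a group-7 element; Mn(III) is therefore d⁴. Isothiocyanate is a weak-field ligand for a first-row metal, so the complex is high-spin. The t₂g³e_g¹ (high-spin) configuration has an unevenly filled e_g set; the Jahn–Teller theorem predicts a tetragonal distortion (typically axial elongation) to lift the degeneracy.

[Mn(NCS)₆]³−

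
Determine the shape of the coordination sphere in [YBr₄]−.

tetrahedral

Ligand charges: each bromide is −1. With an overall charge of −1 the yttrium centre must be in the +3 oxidation state.
Yttrium is a group-3 element; Y(III) is therefore d⁰.
Coordination number: 4.
A d⁰ ion has no crystal-field stabilisation preference between square planar and tetrahedral, so four ligands adopt the sterically favoured tetrahedral geometry.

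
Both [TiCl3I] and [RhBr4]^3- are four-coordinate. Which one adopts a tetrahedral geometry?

For [TiCl3I]: Each chloride is −1; each iodide is −1; balancing the 0 overall charge requires Ti(IV). Titanium is a group-4 element; Ti(IV) is therefore d⁰. A d⁰ ion has no crystal-field stabilisation preference between square planar and tetrahedral, so four ligands adopt the sterically favoured tetrahedral geometry. → tetrahedral.
For [RhBr4]^3-: Ligand charges: each bromide is −1. With an overall charge of −3 the rhodium centre must be in the +1 oxidation state. Rh sits in group 9, so the d-electron count is 9 − 1 = 8. A 4d d⁸ ion has a large crystal-field splitting; square planar leaves the high-energy d_{x²−y²} orbital empty and maximises CFSE. → square planar.

[TiCl3I]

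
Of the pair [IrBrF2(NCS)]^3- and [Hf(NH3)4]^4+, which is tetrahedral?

For [IrBrF2(NCS)]^3-: Each bromide is −1; each fluoride is −1; each isothiocyanate is −1; balancing the −3 overall charge requires Ir(I). Ir sits in group 9, so the d-electron count is 9 − 1 = 8. A 5d d⁸ ion has a large crystal-field splitting; square planar leaves the high-energy d_{x²−y²} orbital empty and maximises CFSE. → square planar.
For [Hf(NH3)4]^4+: Ammonia is neutral; balancing the +4 overall charge requires Hf(IV). Hafnium is a group-4 element; Hf(IV) is therefore d⁰. A d⁰ ion has no crystal-field stabilisation preference between square planar and tetrahedral, so four ligands adopt the sterically favoured tetrahedral geometry. → tetrahedral.

[Hf(NH3)4]^4+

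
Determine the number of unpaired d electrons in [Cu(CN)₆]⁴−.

Summing ligand charges against the −4 overall charge gives an oxidation state of +2 for copper.
Cu sits in group 11, so the d-electron count is 11 − 2 = 9.
In an octahedral field the d⁹ configuration is t₂g⁶e_g³ (only one arrangement possible), giving 1 unpaired electron.

1 unpaired electron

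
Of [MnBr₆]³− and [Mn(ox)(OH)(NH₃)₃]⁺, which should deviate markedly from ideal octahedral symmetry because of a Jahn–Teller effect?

[MnBr₆]³−: Summing ligand charges against the −3 overall charge gives an oxidation state of +3 for manganese. Group 7 minus oxidation state 3 gives a d⁴ configuration. Bromide is a weak-field ligand for a first-row metal, so the complex is high-spin. The t₂g³e_g¹ (high-spin) configuration has an unevenly filled e_g set; the Jahn–Teller theorem predicts a tetragonal distortion (typically axial elongation) to lift the degeneracy.
[Mn(ox)(OH)(NH₃)₃]⁺: Each oxalate is −2; each hydroxide is −1; ammonia is neutral; balancing the +1 overall charge requires Mn(IV). Manganese is a group-7 element; Mn(IV) is therefore d³. The d³ configuration leaves the e_g set evenly filled (or empty) — no strong Jahn–Teller driving force.

[MnBr₆]³−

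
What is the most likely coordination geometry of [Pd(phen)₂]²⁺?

square planar

Ligand charges: 1,10-phenanthroline is neutral. With an overall charge of +2 the palladium centre must be in the +2 oxidation state.
Pd sits in group 10, so the d-electron count is 10 − 2 = 8.
Counting donor atoms: 2×1,10-phenanthroline (bidentate) → 4 donors. Coordination number = 4.
A 4d d⁸ ion has a large crystal-field splitting; square planar leaves the high-energy d_{x²−y²} orbital empty and maximises CFSE.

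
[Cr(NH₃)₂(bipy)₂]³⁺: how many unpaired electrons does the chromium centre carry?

Ligand charges: ammonia is neutral; 2,2′-bipyridine is neutral. With an overall charge of +3 the chromium centre must be in the +3 oxidation state.
Group 6 minus oxidation state 3 gives a d³ configuration.
Counting donor atoms: 2×ammonia (monodentate) → 2 donors; 2×2,2′-bipyridine (bidentate) → 4 donors. Coordination number = 6.
In an octahedral field the d³ configuration is t₂g³e_g⁰ (only one arrangement possible), giving 3 unpaired electrons.

3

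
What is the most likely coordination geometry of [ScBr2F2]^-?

tetrahedral

Each bromide is −1; each fluoride is −1; balancing the −1 overall charge requires Sc(III).
Sc sits in group 3, so the d-electron count is 3 − 3 = 0.
With 4 monodentate ligands the coordination number is 4.
A d⁰ ion has no crystal-field stabilisation preference between square planar and tetrahedral, so four ligands adopt the sterically favoured tetrahedral geometry.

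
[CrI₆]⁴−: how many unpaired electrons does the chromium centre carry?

4

Summing ligand charges against the −4 overall charge gives an oxidation state of +2 for chromium.
Chromium is a group-6 element; Cr(II) is therefore d⁴.
The spin state decides the count: Iodide is a weak-field ligand for a first-row metal, so the complex is high-spin.
An octahedral high-spin d⁴ ion is t₂g³e_g¹, giving 4 unpaired electrons.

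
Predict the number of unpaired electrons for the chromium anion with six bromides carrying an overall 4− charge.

4 unpaired electrons

Each bromide is −1; balancing the −4 overall charge requires Cr(II).
Chromium is a group-6 element; Cr(II) is therefore d⁴.
The spin state decides the count: Bromide is a weak-field ligand for a first-row metal, so the complex is high-spin.
An octahedral high-spin d⁴ ion is t₂g³e_g¹, giving 4 unpaired electrons.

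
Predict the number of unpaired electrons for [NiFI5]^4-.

Ligand charges: each fluoride is −1; each iodide is −1. With an overall charge of −4 the nickel centre must be in the +2 oxidation state.
Ni sits in group 10, so the d-electron count is 10 − 2 = 8.
In an octahedral field the d⁸ configuration is t₂g⁶e_g² (only one arrangement possible), giving 2 unpaired electrons.

2 unpaired electrons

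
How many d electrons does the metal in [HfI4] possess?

d⁰

Summing ligand charges against the 0 overall charge gives an oxidation state of +4 for hafnium.
Hf sits in group 4, so the d-electron count is 4 − 4 = 0.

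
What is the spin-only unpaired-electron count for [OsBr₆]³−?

Summing ligand charges against the −3 overall charge gives an oxidation state of +3 for osmium.
Os sits in group 8, so the d-electron count is 8 − 3 = 5.
The spin state decides the count: a 5d ion has a large Δₒ and is invariably low-spin.
An octahedral low-spin d⁵ ion is t₂g⁵e_g⁰, giving 1 unpaired electron.

1 unpaired electron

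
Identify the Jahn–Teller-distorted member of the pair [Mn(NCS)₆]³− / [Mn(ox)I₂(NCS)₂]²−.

[Mn(NCS)₆]³−

[Mn(NCS)₆]³−: Each isothiocyanate is −1; balancing the −3 overall charge requires Mn(III). Mn sits in group 7, so the d-electron count is 7 − 3 = 4. Isothiocyanate is a weak-field ligand for a first-row metal, so the complex is high-spin. The t₂g³e_g¹ (high-spin) configuration has an unevenly filled e_g set; the Jahn–Teller theorem predicts a tetragonal distortion (typically axial elongation) to lift the degeneracy.
[Mn(ox)I₂(NCS)₂]²−: Ligand charges: each oxalate is −2; each iodide is −1; each isothiocyanate is −1. With an overall charge of −2 the manganese centre must be in the +4 oxidation state. Group 7 minus oxidation state 4 gives a d³ configuration. The d³ configuration leaves the e_g set evenly filled (or empty) — no strong Jahn–Teller driving force.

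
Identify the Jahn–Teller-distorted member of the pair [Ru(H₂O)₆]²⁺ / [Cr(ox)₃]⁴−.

[Cr(ox)₃]⁴−

[Ru(H₂O)₆]²⁺: Summing ligand charges against the +2 overall charge gives an oxidation state of +2 for ruthenium. Ru sits in group 8, so the d-electron count is 8 − 2 = 6. A 4d ion has a large Δₒ and is invariably low-spin. The d⁶ configuration leaves the e_g set evenly filled (or empty) — no strong Jahn–Teller driving force.
[Cr(ox)₃]⁴−: Ligand charges: each oxalate is −2. With an overall charge of −4 the chromium centre must be in the +2 oxidation state. Cr sits in group 6, so the d-electron count is 6 − 2 = 4. Oxalate is a weak-field ligand for a first-row metal, so the complex is high-spin. The t₂g³e_g¹ (high-spin) configuration has an unevenly filled e_g set; the Jahn–Teller theorem predicts a tetragonal distortion (typically axial elongation) to lift the degeneracy.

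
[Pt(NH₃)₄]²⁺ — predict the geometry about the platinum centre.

square planar

Summing ligand charges against the +2 overall charge gives an oxidation state of +2 for platinum.
Pt sits in group 10, so the d-electron count is 10 − 2 = 8.
With 4 monodentate ligands the coordination number is 4.
A 5d d⁸ ion has a large crystal-field splitting; square planar leaves the high-energy d_{x²−y²} orbital empty and maximises CFSE.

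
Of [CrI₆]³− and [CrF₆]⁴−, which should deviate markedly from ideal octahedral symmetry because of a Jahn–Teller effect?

[CrF₆]⁴−

[CrI₆]³−: Summing ligand charges against the −3 overall charge gives an oxidation state of +3 for chromium. Cr sits in group 6, so the d-electron count is 6 − 3 = 3. The d³ configuration leaves the e_g set evenly filled (or empty) — no strong Jahn–Teller driving force.
[CrF₆]⁴−: Each fluoride is −1; balancing the −4 overall charge requires Cr(II). Cr sits in group 6, so the d-electron count is 6 − 2 = 4. Fluoride is a weak-field ligand for a first-row metal, so the complex is high-spin. The t₂g³e_g¹ (high-spin) configuration has an unevenly filled e_g set; the Jahn–Teller theorem predicts a tetragonal distortion (typically axial elongation) to lift the degeneracy.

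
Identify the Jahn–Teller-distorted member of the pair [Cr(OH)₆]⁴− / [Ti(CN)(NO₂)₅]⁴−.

[Cr(OH)₆]⁴−

[Cr(OH)₆]⁴−: Each hydroxide is −1; balancing the −4 overall charge requires Cr(II). Chromium is a group-6 element; Cr(II) is therefore d⁴. Hydroxide is a weak-field ligand for a first-row metal, so the complex is high-spin. The t₂g³e_g¹ (high-spin) configuration has an unevenly filled e_g set; the Jahn–Teller theorem predicts a tetragonal distortion (typically axial elongation) to lift the degeneracy.
[Ti(CN)(NO₂)₅]⁴−: Ligand charges: each cyanide is −1; each nitro (N-bound nitrite) is −1. With an overall charge of −4 the titanium centre must be in the +2 oxidation state. Ti sits in group 4, so the d-electron count is 4 − 2 = 2. The d² configuration leaves the e_g set evenly filled (or empty) — no strong Jahn–Teller driving force.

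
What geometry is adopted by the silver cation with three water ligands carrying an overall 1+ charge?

Water is neutral; balancing the +1 overall charge requires Ag(I).
Group 11 minus oxidation state 1 gives a d¹⁰ configuration.
Coordination number: 3.
Three ligands around a d¹⁰ centre minimise repulsion in a trigonal-planar arrangement.

trigonal planar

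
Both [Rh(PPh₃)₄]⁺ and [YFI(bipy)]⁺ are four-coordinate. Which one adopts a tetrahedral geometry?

For [Rh(PPh₃)₄]⁺: Triphenylphosphine is neutral; balancing the +1 overall charge requires Rh(I). Rh sits in group 9, so the d-electron count is 9 − 1 = 8. A 4d d⁸ ion has a large crystal-field splitting; square planar leaves the high-energy d_{x²−y²} orbital empty and maximises CFSE. → square planar.
For [YFI(bipy)]⁺: Summing ligand charges against the +1 overall charge gives an oxidation state of +3 for yttrium. Group 3 minus oxidation state 3 gives a d⁰ configuration. A d⁰ ion has no crystal-field stabilisation preference between square planar and tetrahedral, so four ligands adopt the sterically favoured tetrahedral geometry. → tetrahedral.

[YFI(bipy)]⁺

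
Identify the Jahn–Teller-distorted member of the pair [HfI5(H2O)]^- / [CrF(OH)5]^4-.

[CrF(OH)5]^4-

[HfI5(H2O)]^-: Ligand charges: each iodide is −1; water is neutral. With an overall charge of −1 the hafnium centre must be in the +4 oxidation state. Hafnium is a group-4 element; Hf(IV) is therefore d⁰. The d⁰ configuration leaves the e_g set evenly filled (or empty) — no strong Jahn–Teller driving force.
[CrF(OH)5]^4-: Each fluoride is −1; each hydroxide is −1; balancing the −4 overall charge requires Cr(II). Chromium is a group-6 element; Cr(II) is therefore d⁴. Fluoride and hydroxide are weak-field ligands for a first-row metal, so the complex is high-spin. The t₂g³e_g¹ (high-spin) configuration has an unevenly filled e_g set; the Jahn–Teller theorem predicts a tetragonal distortion (typically axial elongation) to lift the degeneracy.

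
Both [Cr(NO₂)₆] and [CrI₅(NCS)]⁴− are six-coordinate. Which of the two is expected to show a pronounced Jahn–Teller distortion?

[Cr(NO₂)₆]: Each nitro (N-bound nitrite) is −1; balancing the 0 overall charge requires Cr(VI). Chromium is a group-6 element; Cr(VI) is therefore d⁰. The d⁰ configuration leaves the e_g set evenly filled (or empty) — no strong Jahn–Teller driving force.
[CrI₅(NCS)]⁴−: Ligand charges: each iodide is −1; each isothiocyanate is −1. With an overall charge of −4 the chromium centre must be in the +2 oxidation state. Cr sits in group 6, so the d-electron count is 6 − 2 = 4. Iodide and isothiocyanate are weak-field ligands for a first-row metal, so the complex is high-spin. The t₂g³e_g¹ (high-spin) configuration has an unevenly filled e_g set; the Jahn–Teller theorem predicts a tetragonal distortion (typically axial elongation) to lift the degeneracy.

[CrI₅(NCS)]⁴−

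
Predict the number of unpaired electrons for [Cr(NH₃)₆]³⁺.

Ligand charges: ammonia is neutral. With an overall charge of +3 the chromium centre must be in the +3 oxidation state.
Group 6 minus oxidation state 3 gives a d³ configuration.
In an octahedral field the d³ configuration is t₂g³e_g⁰ (only one arrangement possible), giving 3 unpaired electrons.

3 unpaired electrons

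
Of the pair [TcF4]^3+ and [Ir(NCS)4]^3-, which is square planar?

For [TcF4]^3+: Ligand charges: each fluoride is −1. With an overall charge of +3 the technetium centre must be in the +7 oxidation state. Group 7 minus oxidation state 7 gives a d⁰ configuration. A d⁰ ion has no crystal-field stabilisation preference between square planar and tetrahedral, so four ligands adopt the sterically favoured tetrahedral geometry. → tetrahedral.
For [Ir(NCS)4]^3-: Summing ligand charges against the −3 overall charge gives an oxidation state of +1 for iridium. Group 9 minus oxidation state 1 gives a d⁸ configuration. A 5d d⁸ ion has a large crystal-field splitting; square planar leaves the high-energy d_{x²−y²} orbital empty and maximises CFSE. → square planar.

[Ir(NCS)4]^3-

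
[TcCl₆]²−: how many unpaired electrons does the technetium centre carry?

3

Each chloride is −1; balancing the −2 overall charge requires Tc(IV).
Group 7 minus oxidation state 4 gives a d³ configuration.
In an octahedral field the d³ configuration is t₂g³e_g⁰ (only one arrangement possible), giving 3 unpaired electrons.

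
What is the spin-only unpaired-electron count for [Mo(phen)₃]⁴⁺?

2 unpaired electrons

1,10-phenanthroline is neutral; balancing the +4 overall charge requires Mo(IV).
Group 6 minus oxidation state 4 gives a d² configuration.
Counting donor atoms: 3×1,10-phenanthroline (bidentate) → 6 donors. Coordination number = 6.
In an octahedral field the d² configuration is t₂g²e_g⁰ (only one arrangement possible), giving 2 unpaired electrons.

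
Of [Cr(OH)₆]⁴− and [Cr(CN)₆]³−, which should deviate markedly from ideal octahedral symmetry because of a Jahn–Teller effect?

[Cr(OH)₆]⁴−: Ligand charges: each hydroxide is −1. With an overall charge of −4 the chromium centre must be in the +2 oxidation state. Chromium is a group-6 element; Cr(II) is therefore d⁴. Hydroxide is a weak-field ligand for a first-row metal, so the complex is high-spin. The t₂g³e_g¹ (high-spin) configuration has an unevenly filled e_g set; the Jahn–Teller theorem predicts a tetragonal distortion (typically axial elongation) to lift the degeneracy.
[Cr(CN)₆]³−: Each cyanide is −1; balancing the −3 overall charge requires Cr(III). Cr sits in group 6, so the d-electron count is 6 − 3 = 3. The d³ configuration leaves the e_g set evenly filled (or empty) — no strong Jahn–Teller driving force.

[Cr(OH)₆]⁴−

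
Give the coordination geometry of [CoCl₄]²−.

Summing ligand charges against the −2 overall charge gives an oxidation state of +2 for cobalt.
Cobalt is a group-9 element; Co(II) is therefore d⁷.
Coordination number: 4.
Chloride is a weak-field ligand.
For a high-spin 3d d⁷ ion with weak-field ligands the small Δₜ gives little square-planar CFSE advantage, so four ligands adopt the sterically favoured tetrahedral geometry.

tetrahedral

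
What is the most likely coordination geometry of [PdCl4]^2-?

square planar

Ligand charges: each chloride is −1. With an overall charge of −2 the palladium centre must be in the +2 oxidation state.
Group 10 minus oxidation state 2 gives a d⁸ configuration.
Coordination number: 4.
A 4d d⁸ ion has a large crystal-field splitting; square planar leaves the high-energy d_{x²−y²} orbital empty and maximises CFSE.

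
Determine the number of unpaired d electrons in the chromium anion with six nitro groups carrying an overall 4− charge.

Each nitro (N-bound nitrite) is −1; balancing the −4 overall charge requires Cr(II).
Group 6 minus oxidation state 2 gives a d⁴ configuration.
The spin state decides the count: Nitro (N-bound nitrite) is a strong-field ligand (high in the spectrochemical series) for a first-row metal, so the complex is low-spin.
An octahedral low-spin d⁴ ion is t₂g⁴e_g⁰, giving 2 unpaired electrons.

2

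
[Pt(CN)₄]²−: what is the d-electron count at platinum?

Each cyanide is −1; balancing the −2 overall charge requires Pt(II).
Pt sits in group 10, so the d-electron count is 10 − 2 = 8.

d8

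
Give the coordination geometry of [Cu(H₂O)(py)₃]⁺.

tetrahedral

Water is neutral; pyridine is neutral; balancing the +1 overall charge requires Cu(I).
Cu sits in group 11, so the d-electron count is 11 − 1 = 10.
Coordination number: 4.
A d¹⁰ ion has no crystal-field stabilisation preference between square planar and tetrahedral, so four ligands adopt the sterically favoured tetrahedral geometry.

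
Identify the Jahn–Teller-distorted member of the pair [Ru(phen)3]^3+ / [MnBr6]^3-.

[Ru(phen)3]^3+: 1,10-phenanthroline is neutral; balancing the +3 overall charge requires Ru(III). Ru sits in group 8, so the d-electron count is 8 − 3 = 5. A 4d ion has a large Δₒ and is invariably low-spin. The d⁵ configuration leaves the e_g set evenly filled (or empty) — no strong Jahn–Teller driving force.
[MnBr6]^3-: Each bromide is −1; balancing the −3 overall charge requires Mn(III). Mn sits in group 7, so the d-electron count is 7 − 3 = 4. Bromide is a weak-field ligand for a first-row metal, so the complex is high-spin. The t₂g³e_g¹ (high-spin) configuration has an unevenly filled e_g set; the Jahn–Teller theorem predicts a tetragonal distortion (typically axial elongation) to lift the degeneracy.

[MnBr6]^3-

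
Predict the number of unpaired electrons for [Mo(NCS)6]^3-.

Each isothiocyanate is −1; balancing the −3 overall charge requires Mo(III).
Molybdenum is a group-6 element; Mo(III) is therefore d³.
In an octahedral field the d³ configuration is t₂g³e_g⁰ (only one arrangement possible), giving 3 unpaired electrons.

3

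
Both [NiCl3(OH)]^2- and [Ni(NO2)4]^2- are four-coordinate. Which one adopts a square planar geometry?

For [NiCl3(OH)]^2-: Summing ligand charges against the −2 overall charge gives an oxidation state of +2 for nickel. Nickel is a group-10 element; Ni(II) is therefore d⁸. Chloride and hydroxide are weak-field ligands. With weak-field ligands the CFSE gain from square planar is small, so a 3d d⁸ ion takes the sterically preferred tetrahedral geometry. → tetrahedral.
For [Ni(NO2)4]^2-: Summing ligand charges against the −2 overall charge gives an oxidation state of +2 for nickel. Nickel is a group-10 element; Ni(II) is therefore d⁸. Nitro (N-bound nitrite) is a strong-field ligand (high in the spectrochemical series). A 3d d⁸ ion with strong-field ligands gains enough CFSE to favour square planar over tetrahedral. → square planar.

[Ni(NO2)4]^2-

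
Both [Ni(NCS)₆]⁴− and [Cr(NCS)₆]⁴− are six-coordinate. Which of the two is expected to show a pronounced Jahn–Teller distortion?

[Cr(NCS)₆]⁴−

[Ni(NCS)₆]⁴−: Ligand charges: each isothiocyanate is −1. With an overall charge of −4 the nickel centre must be in the +2 oxidation state. Ni sits in group 10, so the d-electron count is 10 − 2 = 8. The d⁸ configuration leaves the e_g set evenly filled (or empty) — no strong Jahn–Teller driving force.
[Cr(NCS)₆]⁴−: Summing ligand charges against the −4 overall charge gives an oxidation state of +2 for chromium. Group 6 minus oxidation state 2 gives a d⁴ configuration. Isothiocyanate is a weak-field ligand for a first-row metal, so the complex is high-spin. The t₂g³e_g¹ (high-spin) configuration has an unevenly filled e_g set; the Jahn–Teller theorem predicts a tetragonal distortion (typically axial elongation) to lift the degeneracy.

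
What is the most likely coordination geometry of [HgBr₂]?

linear

Each bromide is −1; balancing the 0 overall charge requires Hg(II).
Hg sits in group 12, so the d-electron count is 12 − 2 = 10.
With 2 monodentate ligands the coordination number is 2.
A d¹⁰ ion with only two ligands adopts a linear arrangement (sp hybridisation; no CFSE preference).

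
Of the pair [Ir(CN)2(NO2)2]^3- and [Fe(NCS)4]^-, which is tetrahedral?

[Fe(NCS)4]^-

For [Ir(CN)2(NO2)2]^3-: Summing ligand charges against the −3 overall charge gives an oxidation state of +1 for iridium. Group 9 minus oxidation state 1 gives a d⁸ configuration. A 5d d⁸ ion has a large crystal-field splitting; square planar leaves the high-energy d_{x²−y²} orbital empty and maximises CFSE. → square planar.
For [Fe(NCS)4]^-: Ligand charges: each isothiocyanate is −1. With an overall charge of −1 the iron centre must be in the +3 oxidation state. Iron is a group-8 element; Fe(III) is therefore d⁵. A high-spin d⁵ ion has zero CFSE in either geometry, so four ligands adopt the sterically favoured tetrahedral geometry. → tetrahedral.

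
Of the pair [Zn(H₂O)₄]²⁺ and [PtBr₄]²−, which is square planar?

[PtBr₄]²−

For [Zn(H₂O)₄]²⁺: Summing ligand charges against the +2 overall charge gives an oxidation state of +2 for zinc. Zn sits in group 12, so the d-electron count is 12 − 2 = 10. A d¹⁰ ion has no crystal-field stabilisation preference between square planar and tetrahedral, so four ligands adopt the sterically favoured tetrahedral geometry. → tetrahedral.
For [PtBr₄]²−: Ligand charges: each bromide is −1. With an overall charge of −2 the platinum centre must be in the +2 oxidation state. Pt sits in group 10, so the d-electron count is 10 − 2 = 8. A 5d d⁸ ion has a large crystal-field splitting; square planar leaves the high-energy d_{x²−y²} orbital empty and maximises CFSE. → square planar.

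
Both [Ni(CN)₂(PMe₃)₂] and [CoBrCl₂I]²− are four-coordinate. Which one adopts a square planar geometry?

For [Ni(CN)₂(PMe₃)₂]: Ligand charges: each cyanide is −1; trimethylphosphine is neutral. With an overall charge of 0 the nickel centre must be in the +2 oxidation state. Nickel is a group-10 element; Ni(II) is therefore d⁸. Cyanide and trimethylphosphine are strong-field ligands (high in the spectrochemical series). A 3d d⁸ ion with strong-field ligands gains enough CFSE to favour square planar over tetrahedral. → square planar.
For [CoBrCl₂I]²−: Ligand charges: each bromide is −1; each chloride is −1; each iodide is −1. With an overall charge of −2 the cobalt centre must be in the +2 oxidation state. Group 9 minus oxidation state 2 gives a d⁷ configuration. For a high-spin 3d d⁷ ion with weak-field ligands the small Δₜ gives little square-planar CFSE advantage, so four ligands adopt the sterically favoured tetrahedral geometry. → tetrahedral.

[Ni(CN)₂(PMe₃)₂]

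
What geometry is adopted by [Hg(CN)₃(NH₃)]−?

Summing ligand charges against the −1 overall charge gives an oxidation state of +2 for mercury.
Group 12 minus oxidation state 2 gives a d¹⁰ configuration.
With 4 monodentate ligands the coordination number is 4.
A d¹⁰ ion has no crystal-field stabilisation preference between square planar and tetrahedral, so four ligands adopt the sterically favoured tetrahedral geometry.

tetrahedral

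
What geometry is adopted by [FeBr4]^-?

Each bromide is −1; balancing the −1 overall charge requires Fe(III).
Fe sits in group 8, so the d-electron count is 8 − 3 = 5.
With 4 monodentate ligands the coordination number is 4.
Bromide is a weak-field ligand.
A high-spin d⁵ ion has zero CFSE in either geometry, so four ligands adopt the sterically favoured tetrahedral geometry.

tetrahedral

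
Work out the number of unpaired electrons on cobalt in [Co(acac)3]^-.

3

Each acetylacetonate is −1; balancing the −1 overall charge requires Co(II).
Co sits in group 9, so the d-electron count is 9 − 2 = 7.
Counting donor atoms: 3×acetylacetonate (bidentate) → 6 donors. Coordination number = 6.
The spin state decides the count: Acetylacetonate is a weak-field ligand for a first-row metal, so the complex is high-spin.
An octahedral high-spin d⁷ ion is t₂g⁵e_g², giving 3 unpaired electrons.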